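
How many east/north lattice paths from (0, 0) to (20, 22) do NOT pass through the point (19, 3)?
Number of paths = 513791576620

Total paths from (0, 0) to (20, 22): C(42, 20) = 513791607420. Paths through (19, 3): (paths (0, 0) → (19, 3)) × (paths (19, 3) → (20, 22)) = C(22, 19) · C(20, 1) = 1540 · 20 = 30800. Avoidance count = 513791607420 − 30800 = 513791576620.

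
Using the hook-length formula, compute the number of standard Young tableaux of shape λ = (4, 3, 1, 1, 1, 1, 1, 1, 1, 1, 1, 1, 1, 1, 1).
# SYT of shape (4, 3, 1, 1, 1, 1, 1, 1, 1, 1, 1, 1, 1, 1, 1) = 56525

Hook-length formula: f^λ = n! / Π hook(c), product over all cells c of the Young diagram. For λ = (4, 3, 1, 1, 1, 1, 1, 1, 1, 1, 1, 1, 1, 1, 1), n = 20 boxes. Hook lengths by row (left-to-right, top-to-bottom): [18, 4, 3, 1]; [16, 2, 1]; [13]; [12]; [11]; [10]; [9]; [8]; [7]; [6]; [5]; [4]; [3]; [2]; [1]. Product of hooks = 43041167769600. So f^λ = 20! / 43041167769600 = 2432902008176640000 / 43041167769600 = 56525.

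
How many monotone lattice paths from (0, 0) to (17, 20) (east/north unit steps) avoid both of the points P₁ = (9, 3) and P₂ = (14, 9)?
Number of paths = 15406962010

Inclusion–exclusion. Total paths: C(37, 17) = 15905368710. Through P₁: C(12, 9)·C(25, 8) = 237946500. Through P₂: C(23, 14)·C(14, 3) = 297457160. Since P₁ is strictly southwest of P₂, a monotone path through both must visit P₁ then P₂; paths through both = C(12, 9)·C(11, 5)·C(14, 3) = 36996960. Avoid both = 15905368710 − 237946500 − 297457160 + 36996960 = 15406962010.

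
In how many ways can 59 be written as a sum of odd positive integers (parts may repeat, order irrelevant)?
p_odd(59) = 9792

Enumerate partitions using only odd parts via the recurrence o(n, m) = o(n, m−2) + o(n−m, m) over odd m, starting from the largest odd part ≤ n. This gives p_odd(59) = 9792. (Euler's theorem: equals the count of distinct-part partitions.)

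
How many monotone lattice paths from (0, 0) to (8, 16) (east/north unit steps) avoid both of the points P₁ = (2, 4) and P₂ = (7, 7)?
Number of paths = 431091

Inclusion–exclusion. Total paths: C(24, 8) = 735471. Through P₁: C(6, 2)·C(18, 6) = 278460. Through P₂: C(14, 7)·C(10, 1) = 34320. Since P₁ is strictly southwest of P₂, a monotone path through both must visit P₁ then P₂; paths through both = C(6, 2)·C(8, 5)·C(10, 1) = 8400. Avoid both = 735471 − 278460 − 34320 + 8400 = 431091.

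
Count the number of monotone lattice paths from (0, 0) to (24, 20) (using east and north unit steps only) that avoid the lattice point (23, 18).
Number of paths = 1154701428270

Total paths from (0, 0) to (24, 20): C(44, 24) = 1761039350070. Paths through (23, 18): (paths (0, 0) → (23, 18)) × (paths (23, 18) → (24, 20)) = C(41, 23) · C(3, 1) = 202112640600 · 3 = 606337921800. Avoidance count = 1761039350070 − 606337921800 = 1154701428270.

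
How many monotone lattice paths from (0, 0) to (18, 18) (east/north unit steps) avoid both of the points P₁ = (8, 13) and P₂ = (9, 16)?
Number of paths = 8396459005

Inclusion–exclusion. Total paths: C(36, 18) = 9075135300. Through P₁: C(21, 8)·C(15, 10) = 611080470. Through P₂: C(25, 9)·C(11, 9) = 112363625. Since P₁ is strictly southwest of P₂, a monotone path through both must visit P₁ then P₂; paths through both = C(21, 8)·C(4, 1)·C(11, 9) = 44767800. Avoid both = 9075135300 − 611080470 − 112363625 + 44767800 = 8396459005.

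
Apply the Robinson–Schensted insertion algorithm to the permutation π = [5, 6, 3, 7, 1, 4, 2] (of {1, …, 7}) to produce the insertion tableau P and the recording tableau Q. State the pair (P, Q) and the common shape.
P = [1, 2, 7] / [3, 4] / [5, 6];  Q = [1, 2, 4] / [3, 6] / [5, 7];  common shape = (3, 2, 2)

Row-insert the values π_1, π_2, … into P one at a time, bumping the leftmost entry strictly greater than the inserted value down to the next row. The recording tableau Q records, in position (i, j), the step at which that cell was added to P.
  Insert 5 (step 1): P = [5];  Q = [1]
  Insert 6 (step 2): P = [5, 6];  Q = [1, 2]
  Insert 3 (step 3): P = [3, 6] / [5];  Q = [1, 2] / [3]
  Insert 7 (step 4): P = [3, 6, 7] / [5];  Q = [1, 2, 4] / [3]
  Insert 1 (step 5): P = [1, 6, 7] / [3] / [5];  Q = [1, 2, 4] / [3] / [5]
  Insert 4 (step 6): P = [1, 4, 7] / [3, 6] / [5];  Q = [1, 2, 4] / [3, 6] / [5]
  Insert 2 (step 7): P = [1, 2, 7] / [3, 4] / [5, 6];  Q = [1, 2, 4] / [3, 6] / [5, 7]
Final shape: (3, 2, 2).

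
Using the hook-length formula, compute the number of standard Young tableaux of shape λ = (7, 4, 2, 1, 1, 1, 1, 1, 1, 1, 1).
# SYT of shape (7, 4, 2, 1, 1, 1, 1, 1, 1, 1, 1) = 49771260

Hook-length formula: f^λ = n! / Π hook(c), product over all cells c of the Young diagram. For λ = (7, 4, 2, 1, 1, 1, 1, 1, 1, 1, 1), n = 21 boxes. Hook lengths by row (left-to-right, top-to-bottom): [17, 8, 6, 5, 3, 2, 1]; [13, 4, 2, 1]; [10, 1]; [8]; [7]; [6]; [5]; [4]; [3]; [2]; [1]. Product of hooks = 1026514944000. So f^λ = 21! / 1026514944000 = 51090942171709440000 / 1026514944000 = 49771260.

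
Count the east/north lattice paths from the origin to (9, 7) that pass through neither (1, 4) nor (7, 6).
Number of paths = 5887

Inclusion–exclusion. Total paths: C(16, 9) = 11440. Through P₁: C(5, 1)·C(11, 8) = 825. Through P₂: C(13, 7)·C(3, 2) = 5148. Since P₁ is strictly southwest of P₂, a monotone path through both must visit P₁ then P₂; paths through both = C(5, 1)·C(8, 6)·C(3, 2) = 420. Avoid both = 11440 − 825 − 5148 + 420 = 5887.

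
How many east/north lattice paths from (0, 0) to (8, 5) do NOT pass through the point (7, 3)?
Number of paths = 927

Total paths from (0, 0) to (8, 5): C(13, 8) = 1287. Paths through (7, 3): (paths (0, 0) → (7, 3)) × (paths (7, 3) → (8, 5)) = C(10, 7) · C(3, 1) = 120 · 3 = 360. Avoidance count = 1287 − 360 = 927.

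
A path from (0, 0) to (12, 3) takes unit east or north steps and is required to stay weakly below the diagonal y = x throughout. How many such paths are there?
Number of paths = 350

By the reflection principle (André's argument), the number of monotone paths to (12, 3) with n ≤ m that never go above y = x is C(15, 12) − C(15, 13) = 455 − 105 = 350.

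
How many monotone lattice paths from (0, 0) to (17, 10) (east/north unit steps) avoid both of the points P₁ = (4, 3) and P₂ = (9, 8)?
Number of paths = 5026035

Inclusion–exclusion. Total paths: C(27, 17) = 8436285. Through P₁: C(7, 4)·C(20, 13) = 2713200. Through P₂: C(17, 9)·C(10, 8) = 1093950. Since P₁ is strictly southwest of P₂, a monotone path through both must visit P₁ then P₂; paths through both = C(7, 4)·C(10, 5)·C(10, 8) = 396900. Avoid both = 8436285 − 2713200 − 1093950 + 396900 = 5026035.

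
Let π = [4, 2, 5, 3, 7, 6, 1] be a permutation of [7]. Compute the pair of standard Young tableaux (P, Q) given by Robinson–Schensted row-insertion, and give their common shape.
P = [1, 3, 6] / [2, 5, 7] / [4];  Q = [1, 3, 5] / [2, 4, 6] / [7];  common shape = (3, 3, 1)

Row-insert the values π_1, π_2, … into P one at a time, bumping the leftmost entry strictly greater than the inserted value down to the next row. The recording tableau Q records, in position (i, j), the step at which that cell was added to P.
  Insert 4 (step 1): P = [4];  Q = [1]
  Insert 2 (step 2): P = [2] / [4];  Q = [1] / [2]
  Insert 5 (step 3): P = [2, 5] / [4];  Q = [1, 3] / [2]
  Insert 3 (step 4): P = [2, 3] / [4, 5];  Q = [1, 3] / [2, 4]
  Insert 7 (step 5): P = [2, 3, 7] / [4, 5];  Q = [1, 3, 5] / [2, 4]
  Insert 6 (step 6): P = [2, 3, 6] / [4, 5, 7];  Q = [1, 3, 5] / [2, 4, 6]
  Insert 1 (step 7): P = [1, 3, 6] / [2, 5, 7] / [4];  Q = [1, 3, 5] / [2, 4, 6] / [7]
Final shape: (3, 3, 1).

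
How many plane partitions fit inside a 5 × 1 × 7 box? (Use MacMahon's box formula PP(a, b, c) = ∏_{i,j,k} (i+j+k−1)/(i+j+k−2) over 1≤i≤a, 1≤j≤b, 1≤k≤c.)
PP(5, 1, 7) = 792

Evaluate the triple product over i = 1..5, j = 1..1, k = 1..7. The factors are (2/1) · (3/2) · (4/3) · (5/4) · (6/5) · (7/6) · (8/7) · (3/2) · … (35 factors total). The numerators and denominators telescope so the product is an integer; carrying out the multiplication exactly gives PP(5, 1, 7) = 792.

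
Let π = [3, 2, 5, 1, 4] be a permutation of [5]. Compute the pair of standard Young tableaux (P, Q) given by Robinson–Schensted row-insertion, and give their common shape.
P = [1, 4] / [2, 5] / [3];  Q = [1, 3] / [2, 5] / [4];  common shape = (2, 2, 1)

Row-insert the values π_1, π_2, … into P one at a time, bumping the leftmost entry strictly greater than the inserted value down to the next row. The recording tableau Q records, in position (i, j), the step at which that cell was added to P.
  Insert 3 (step 1): P = [3];  Q = [1]
  Insert 2 (step 2): P = [2] / [3];  Q = [1] / [2]
  Insert 5 (step 3): P = [2, 5] / [3];  Q = [1, 3] / [2]
  Insert 1 (step 4): P = [1, 5] / [2] / [3];  Q = [1, 3] / [2] / [4]
  Insert 4 (step 5): P = [1, 4] / [2, 5] / [3];  Q = [1, 3] / [2, 5] / [4]
Final shape: (2, 2, 1).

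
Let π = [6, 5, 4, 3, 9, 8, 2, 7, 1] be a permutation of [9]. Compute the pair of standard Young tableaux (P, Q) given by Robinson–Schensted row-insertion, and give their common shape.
P = [1, 7] / [2, 8] / [3, 9] / [4] / [5] / [6];  Q = [1, 5] / [2, 6] / [3, 8] / [4] / [7] / [9];  common shape = (2, 2, 2, 1, 1, 1)

Row-insert the values π_1, π_2, … into P one at a time, bumping the leftmost entry strictly greater than the inserted value down to the next row. The recording tableau Q records, in position (i, j), the step at which that cell was added to P.
  Insert 6 (step 1): P = [6];  Q = [1]
  Insert 5 (step 2): P = [5] / [6];  Q = [1] / [2]
  Insert 4 (step 3): P = [4] / [5] / [6];  Q = [1] / [2] / [3]
  Insert 3 (step 4): P = [3] / [4] / [5] / [6];  Q = [1] / [2] / [3] / [4]
  Insert 9 (step 5): P = [3, 9] / [4] / [5] / [6];  Q = [1, 5] / [2] / [3] / [4]
  Insert 8 (step 6): P = [3, 8] / [4, 9] / [5] / [6];  Q = [1, 5] / [2, 6] / [3] / [4]
  Insert 2 (step 7): P = [2, 8] / [3, 9] / [4] / [5] / [6];  Q = [1, 5] / [2, 6] / [3] / [4] / [7]
  Insert 7 (step 8): P = [2, 7] / [3, 8] / [4, 9] / [5] / [6];  Q = [1, 5] / [2, 6] / [3, 8] / [4] / [7]
  Insert 1 (step 9): P = [1, 7] / [2, 8] / [3, 9] / [4] / [5] / [6];  Q = [1, 5] / [2, 6] / [3, 8] / [4] / [7] / [9]
Final shape: (2, 2, 2, 1, 1, 1).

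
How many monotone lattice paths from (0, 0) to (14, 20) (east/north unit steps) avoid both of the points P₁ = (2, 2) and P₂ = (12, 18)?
Number of paths = 545279400

Inclusion–exclusion. Total paths: C(34, 14) = 1391975640. Through P₁: C(4, 2)·C(30, 12) = 518959350. Through P₂: C(30, 12)·C(4, 2) = 518959350. Since P₁ is strictly southwest of P₂, a monotone path through both must visit P₁ then P₂; paths through both = C(4, 2)·C(26, 10)·C(4, 2) = 191222460. Avoid both = 1391975640 − 518959350 − 518959350 + 191222460 = 545279400.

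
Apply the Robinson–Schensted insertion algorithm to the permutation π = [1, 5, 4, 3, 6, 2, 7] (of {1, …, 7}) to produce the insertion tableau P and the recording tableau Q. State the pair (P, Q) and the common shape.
P = [1, 2, 6, 7] / [3] / [4] / [5];  Q = [1, 2, 5, 7] / [3] / [4] / [6];  common shape = (4, 1, 1, 1)

Row-insert the values π_1, π_2, … into P one at a time, bumping the leftmost entry strictly greater than the inserted value down to the next row. The recording tableau Q records, in position (i, j), the step at which that cell was added to P.
  Insert 1 (step 1): P = [1];  Q = [1]
  Insert 5 (step 2): P = [1, 5];  Q = [1, 2]
  Insert 4 (step 3): P = [1, 4] / [5];  Q = [1, 2] / [3]
  Insert 3 (step 4): P = [1, 3] / [4] / [5];  Q = [1, 2] / [3] / [4]
  Insert 6 (step 5): P = [1, 3, 6] / [4] / [5];  Q = [1, 2, 5] / [3] / [4]
  Insert 2 (step 6): P = [1, 2, 6] / [3] / [4] / [5];  Q = [1, 2, 5] / [3] / [4] / [6]
  Insert 7 (step 7): P = [1, 2, 6, 7] / [3] / [4] / [5];  Q = [1, 2, 5, 7] / [3] / [4] / [6]
Final shape: (4, 1, 1, 1).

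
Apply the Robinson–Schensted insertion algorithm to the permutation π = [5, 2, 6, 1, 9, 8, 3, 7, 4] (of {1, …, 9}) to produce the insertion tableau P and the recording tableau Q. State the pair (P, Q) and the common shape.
P = [1, 3, 4] / [2, 6, 7] / [5, 8] / [9];  Q = [1, 3, 5] / [2, 6, 8] / [4, 7] / [9];  common shape = (3, 3, 2, 1)

Row-insert the values π_1, π_2, … into P one at a time, bumping the leftmost entry strictly greater than the inserted value down to the next row. The recording tableau Q records, in position (i, j), the step at which that cell was added to P.
  Insert 5 (step 1): P = [5];  Q = [1]
  Insert 2 (step 2): P = [2] / [5];  Q = [1] / [2]
  Insert 6 (step 3): P = [2, 6] / [5];  Q = [1, 3] / [2]
  Insert 1 (step 4): P = [1, 6] / [2] / [5];  Q = [1, 3] / [2] / [4]
  Insert 9 (step 5): P = [1, 6, 9] / [2] / [5];  Q = [1, 3, 5] / [2] / [4]
  Insert 8 (step 6): P = [1, 6, 8] / [2, 9] / [5];  Q = [1, 3, 5] / [2, 6] / [4]
  Insert 3 (step 7): P = [1, 3, 8] / [2, 6] / [5, 9];  Q = [1, 3, 5] / [2, 6] / [4, 7]
  Insert 7 (step 8): P = [1, 3, 7] / [2, 6, 8] / [5, 9];  Q = [1, 3, 5] / [2, 6, 8] / [4, 7]
  Insert 4 (step 9): P = [1, 3, 4] / [2, 6, 7] / [5, 8] / [9];  Q = [1, 3, 5] / [2, 6, 8] / [4, 7] / [9]
Final shape: (3, 3, 2, 1).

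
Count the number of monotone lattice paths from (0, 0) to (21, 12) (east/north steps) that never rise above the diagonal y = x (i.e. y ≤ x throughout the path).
Number of paths = 161280600

By the reflection principle (André's argument), the number of monotone paths to (21, 12) with n ≤ m that never go above y = x is C(33, 21) − C(33, 22) = 354817320 − 193536720 = 161280600.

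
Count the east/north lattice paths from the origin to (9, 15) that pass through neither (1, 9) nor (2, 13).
Number of paths = 1275494

Inclusion–exclusion. Total paths: C(24, 9) = 1307504. Through P₁: C(10, 1)·C(14, 8) = 30030. Through P₂: C(15, 2)·C(9, 7) = 3780. Since P₁ is strictly southwest of P₂, a monotone path through both must visit P₁ then P₂; paths through both = C(10, 1)·C(5, 1)·C(9, 7) = 1800. Avoid both = 1307504 − 30030 − 3780 + 1800 = 1275494.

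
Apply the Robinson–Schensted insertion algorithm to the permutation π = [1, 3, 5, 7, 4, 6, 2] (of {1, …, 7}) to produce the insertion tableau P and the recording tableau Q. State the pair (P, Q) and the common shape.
P = [1, 2, 4, 6] / [3, 7] / [5];  Q = [1, 2, 3, 4] / [5, 6] / [7];  common shape = (4, 2, 1)

Row-insert the values π_1, π_2, … into P one at a time, bumping the leftmost entry strictly greater than the inserted value down to the next row. The recording tableau Q records, in position (i, j), the step at which that cell was added to P.
  Insert 1 (step 1): P = [1];  Q = [1]
  Insert 3 (step 2): P = [1, 3];  Q = [1, 2]
  Insert 5 (step 3): P = [1, 3, 5];  Q = [1, 2, 3]
  Insert 7 (step 4): P = [1, 3, 5, 7];  Q = [1, 2, 3, 4]
  Insert 4 (step 5): P = [1, 3, 4, 7] / [5];  Q = [1, 2, 3, 4] / [5]
  Insert 6 (step 6): P = [1, 3, 4, 6] / [5, 7];  Q = [1, 2, 3, 4] / [5, 6]
  Insert 2 (step 7): P = [1, 2, 4, 6] / [3, 7] / [5];  Q = [1, 2, 3, 4] / [5, 6] / [7]
Final shape: (4, 2, 1).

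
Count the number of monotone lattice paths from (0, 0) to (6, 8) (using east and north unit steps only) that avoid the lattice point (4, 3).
Number of paths = 2268

Total paths from (0, 0) to (6, 8): C(14, 6) = 3003. Paths through (4, 3): (paths (0, 0) → (4, 3)) × (paths (4, 3) → (6, 8)) = C(7, 4) · C(7, 2) = 35 · 21 = 735. Avoidance count = 3003 − 735 = 2268.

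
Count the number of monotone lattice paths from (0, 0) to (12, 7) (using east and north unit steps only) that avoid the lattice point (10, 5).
Number of paths = 32370

Total paths from (0, 0) to (12, 7): C(19, 12) = 50388. Paths through (10, 5): (paths (0, 0) → (10, 5)) × (paths (10, 5) → (12, 7)) = C(15, 10) · C(4, 2) = 3003 · 6 = 18018. Avoidance count = 50388 − 18018 = 32370.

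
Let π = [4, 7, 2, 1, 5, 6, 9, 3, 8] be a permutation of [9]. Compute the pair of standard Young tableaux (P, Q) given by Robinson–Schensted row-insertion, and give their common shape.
P = [1, 3, 6, 8] / [2, 5, 9] / [4, 7];  Q = [1, 2, 6, 7] / [3, 5, 9] / [4, 8];  common shape = (4, 3, 2)

Row-insert the values π_1, π_2, … into P one at a time, bumping the leftmost entry strictly greater than the inserted value down to the next row. The recording tableau Q records, in position (i, j), the step at which that cell was added to P.
  Insert 4 (step 1): P = [4];  Q = [1]
  Insert 7 (step 2): P = [4, 7];  Q = [1, 2]
  Insert 2 (step 3): P = [2, 7] / [4];  Q = [1, 2] / [3]
  Insert 1 (step 4): P = [1, 7] / [2] / [4];  Q = [1, 2] / [3] / [4]
  Insert 5 (step 5): P = [1, 5] / [2, 7] / [4];  Q = [1, 2] / [3, 5] / [4]
  Insert 6 (step 6): P = [1, 5, 6] / [2, 7] / [4];  Q = [1, 2, 6] / [3, 5] / [4]
  Insert 9 (step 7): P = [1, 5, 6, 9] / [2, 7] / [4];  Q = [1, 2, 6, 7] / [3, 5] / [4]
  Insert 3 (step 8): P = [1, 3, 6, 9] / [2, 5] / [4, 7];  Q = [1, 2, 6, 7] / [3, 5] / [4, 8]
  Insert 8 (step 9): P = [1, 3, 6, 8] / [2, 5, 9] / [4, 7];  Q = [1, 2, 6, 7] / [3, 5, 9] / [4, 8]
Final shape: (4, 3, 2).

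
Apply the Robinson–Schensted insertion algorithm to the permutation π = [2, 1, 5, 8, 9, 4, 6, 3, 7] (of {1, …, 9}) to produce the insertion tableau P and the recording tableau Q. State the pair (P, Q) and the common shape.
P = [1, 3, 6, 7] / [2, 4, 8, 9] / [5];  Q = [1, 3, 4, 5] / [2, 6, 7, 9] / [8];  common shape = (4, 4, 1)

Row-insert the values π_1, π_2, … into P one at a time, bumping the leftmost entry strictly greater than the inserted value down to the next row. The recording tableau Q records, in position (i, j), the step at which that cell was added to P.
  Insert 2 (step 1): P = [2];  Q = [1]
  Insert 1 (step 2): P = [1] / [2];  Q = [1] / [2]
  Insert 5 (step 3): P = [1, 5] / [2];  Q = [1, 3] / [2]
  Insert 8 (step 4): P = [1, 5, 8] / [2];  Q = [1, 3, 4] / [2]
  Insert 9 (step 5): P = [1, 5, 8, 9] / [2];  Q = [1, 3, 4, 5] / [2]
  Insert 4 (step 6): P = [1, 4, 8, 9] / [2, 5];  Q = [1, 3, 4, 5] / [2, 6]
  Insert 6 (step 7): P = [1, 4, 6, 9] / [2, 5, 8];  Q = [1, 3, 4, 5] / [2, 6, 7]
  Insert 3 (step 8): P = [1, 3, 6, 9] / [2, 4, 8] / [5];  Q = [1, 3, 4, 5] / [2, 6, 7] / [8]
  Insert 7 (step 9): P = [1, 3, 6, 7] / [2, 4, 8, 9] / [5];  Q = [1, 3, 4, 5] / [2, 6, 7, 9] / [8]
Final shape: (4, 4, 1).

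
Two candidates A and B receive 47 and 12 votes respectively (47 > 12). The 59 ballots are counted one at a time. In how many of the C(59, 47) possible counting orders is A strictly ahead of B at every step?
Strict-lead orderings = 664102502700

Total orderings of the 59 votes with 47 for A: C(59, 47) = 1119487075980. By the Bertrand ballot formula (Cycle Lemma / reflection principle), the number of orderings in which A is strictly ahead of B throughout is (p − q)/(p + q) · C(p + q, p) = (47 − 12)/(47 + 12) · 1119487075980 = 664102502700.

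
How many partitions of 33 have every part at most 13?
p(33, parts ≤ 13) = 8073

Use the recurrence p(n, m) = p(n, m−1) + p(n−m, m): either the largest part is < m (count p(n, m−1)) or the largest part is exactly m (remove one copy of m, count p(n−m, m)). With p(0, ·) = 1 this gives p(33, parts ≤ 13) = 8073. (By conjugating Young diagrams, this also counts partitions of 33 into at most 13 parts.)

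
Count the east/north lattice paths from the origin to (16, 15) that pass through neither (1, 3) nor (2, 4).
Number of paths = 199802955

Inclusion–exclusion. Total paths: C(31, 16) = 300540195. Through P₁: C(4, 1)·C(27, 15) = 69535440. Through P₂: C(6, 2)·C(25, 14) = 66861000. Since P₁ is strictly southwest of P₂, a monotone path through both must visit P₁ then P₂; paths through both = C(4, 1)·C(2, 1)·C(25, 14) = 35659200. Avoid both = 300540195 − 69535440 − 66861000 + 35659200 = 199802955.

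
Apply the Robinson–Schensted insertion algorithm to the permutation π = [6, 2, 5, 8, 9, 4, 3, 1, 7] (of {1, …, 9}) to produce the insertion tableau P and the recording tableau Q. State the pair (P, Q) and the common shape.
P = [1, 3, 7, 9] / [2, 8] / [4] / [5] / [6];  Q = [1, 3, 4, 5] / [2, 9] / [6] / [7] / [8];  common shape = (4, 2, 1, 1, 1)

Row-insert the values π_1, π_2, … into P one at a time, bumping the leftmost entry strictly greater than the inserted value down to the next row. The recording tableau Q records, in position (i, j), the step at which that cell was added to P.
  Insert 6 (step 1): P = [6];  Q = [1]
  Insert 2 (step 2): P = [2] / [6];  Q = [1] / [2]
  Insert 5 (step 3): P = [2, 5] / [6];  Q = [1, 3] / [2]
  Insert 8 (step 4): P = [2, 5, 8] / [6];  Q = [1, 3, 4] / [2]
  Insert 9 (step 5): P = [2, 5, 8, 9] / [6];  Q = [1, 3, 4, 5] / [2]
  Insert 4 (step 6): P = [2, 4, 8, 9] / [5] / [6];  Q = [1, 3, 4, 5] / [2] / [6]
  Insert 3 (step 7): P = [2, 3, 8, 9] / [4] / [5] / [6];  Q = [1, 3, 4, 5] / [2] / [6] / [7]
  Insert 1 (step 8): P = [1, 3, 8, 9] / [2] / [4] / [5] / [6];  Q = [1, 3, 4, 5] / [2] / [6] / [7] / [8]
  Insert 7 (step 9): P = [1, 3, 7, 9] / [2, 8] / [4] / [5] / [6];  Q = [1, 3, 4, 5] / [2, 9] / [6] / [7] / [8]
Final shape: (4, 2, 1, 1, 1).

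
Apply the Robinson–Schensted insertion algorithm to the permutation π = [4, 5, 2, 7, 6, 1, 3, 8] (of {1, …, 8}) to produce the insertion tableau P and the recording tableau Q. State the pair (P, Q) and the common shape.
P = [1, 3, 6, 8] / [2, 5] / [4, 7];  Q = [1, 2, 4, 8] / [3, 5] / [6, 7];  common shape = (4, 2, 2)

Row-insert the values π_1, π_2, … into P one at a time, bumping the leftmost entry strictly greater than the inserted value down to the next row. The recording tableau Q records, in position (i, j), the step at which that cell was added to P.
  Insert 4 (step 1): P = [4];  Q = [1]
  Insert 5 (step 2): P = [4, 5];  Q = [1, 2]
  Insert 2 (step 3): P = [2, 5] / [4];  Q = [1, 2] / [3]
  Insert 7 (step 4): P = [2, 5, 7] / [4];  Q = [1, 2, 4] / [3]
  Insert 6 (step 5): P = [2, 5, 6] / [4, 7];  Q = [1, 2, 4] / [3, 5]
  Insert 1 (step 6): P = [1, 5, 6] / [2, 7] / [4];  Q = [1, 2, 4] / [3, 5] / [6]
  Insert 3 (step 7): P = [1, 3, 6] / [2, 5] / [4, 7];  Q = [1, 2, 4] / [3, 5] / [6, 7]
  Insert 8 (step 8): P = [1, 3, 6, 8] / [2, 5] / [4, 7];  Q = [1, 2, 4, 8] / [3, 5] / [6, 7]
Final shape: (4, 2, 2).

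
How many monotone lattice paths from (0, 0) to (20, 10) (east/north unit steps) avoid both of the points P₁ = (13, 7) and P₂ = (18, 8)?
Number of paths = 14159685

Inclusion–exclusion. Total paths: C(30, 20) = 30045015. Through P₁: C(20, 13)·C(10, 7) = 9302400. Through P₂: C(26, 18)·C(4, 2) = 9373650. Since P₁ is strictly southwest of P₂, a monotone path through both must visit P₁ then P₂; paths through both = C(20, 13)·C(6, 5)·C(4, 2) = 2790720. Avoid both = 30045015 − 9302400 − 9373650 + 2790720 = 14159685.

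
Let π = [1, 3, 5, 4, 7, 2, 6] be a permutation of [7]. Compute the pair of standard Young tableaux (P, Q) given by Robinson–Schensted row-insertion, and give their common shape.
P = [1, 2, 4, 6] / [3, 7] / [5];  Q = [1, 2, 3, 5] / [4, 7] / [6];  common shape = (4, 2, 1)

Row-insert the values π_1, π_2, … into P one at a time, bumping the leftmost entry strictly greater than the inserted value down to the next row. The recording tableau Q records, in position (i, j), the step at which that cell was added to P.
  Insert 1 (step 1): P = [1];  Q = [1]
  Insert 3 (step 2): P = [1, 3];  Q = [1, 2]
  Insert 5 (step 3): P = [1, 3, 5];  Q = [1, 2, 3]
  Insert 4 (step 4): P = [1, 3, 4] / [5];  Q = [1, 2, 3] / [4]
  Insert 7 (step 5): P = [1, 3, 4, 7] / [5];  Q = [1, 2, 3, 5] / [4]
  Insert 2 (step 6): P = [1, 2, 4, 7] / [3] / [5];  Q = [1, 2, 3, 5] / [4] / [6]
  Insert 6 (step 7): P = [1, 2, 4, 6] / [3, 7] / [5];  Q = [1, 2, 3, 5] / [4, 7] / [6]
Final shape: (4, 2, 1).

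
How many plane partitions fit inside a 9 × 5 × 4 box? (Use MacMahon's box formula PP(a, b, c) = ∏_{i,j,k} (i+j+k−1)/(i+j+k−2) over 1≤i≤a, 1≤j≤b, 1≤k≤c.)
PP(9, 5, 4) = 23029990984

Evaluate the triple product over i = 1..9, j = 1..5, k = 1..4. The factors are (2/1) · (3/2) · (4/3) · (5/4) · (3/2) · (4/3) · (5/4) · (6/5) · … (180 factors total). The numerators and denominators telescope so the product is an integer; carrying out the multiplication exactly gives PP(9, 5, 4) = 23029990984.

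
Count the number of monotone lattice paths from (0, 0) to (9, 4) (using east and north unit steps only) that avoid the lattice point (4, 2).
Number of paths = 400

Total paths from (0, 0) to (9, 4): C(13, 9) = 715. Paths through (4, 2): (paths (0, 0) → (4, 2)) × (paths (4, 2) → (9, 4)) = C(6, 4) · C(7, 5) = 15 · 21 = 315. Avoidance count = 715 − 315 = 400.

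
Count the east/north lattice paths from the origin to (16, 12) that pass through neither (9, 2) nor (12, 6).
Number of paths = 25857925

Inclusion–exclusion. Total paths: C(28, 16) = 30421755. Through P₁: C(11, 9)·C(17, 7) = 1069640. Through P₂: C(18, 12)·C(10, 4) = 3898440. Since P₁ is strictly southwest of P₂, a monotone path through both must visit P₁ then P₂; paths through both = C(11, 9)·C(7, 3)·C(10, 4) = 404250. Avoid both = 30421755 − 1069640 − 3898440 + 404250 = 25857925.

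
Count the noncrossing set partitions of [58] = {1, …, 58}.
C_58 = 104088460289122304033498318812080

These noncrossing partitions are counted by the Catalan number C_n = (1/(n + 1)) · C(2n, n). For n = 58: C_58 = (1/59) · C(116, 58) = 6141219157058215937976400809912720/59 = 104088460289122304033498318812080.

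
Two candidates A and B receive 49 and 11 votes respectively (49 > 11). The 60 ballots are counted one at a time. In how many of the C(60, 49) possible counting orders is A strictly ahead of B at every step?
Strict-lead orderings = 217043412690

Total orderings of the 60 votes with 49 for A: C(60, 49) = 342700125300. By the Bertrand ballot formula (Cycle Lemma / reflection principle), the number of orderings in which A is strictly ahead of B throughout is (p − q)/(p + q) · C(p + q, p) = (49 − 11)/(49 + 11) · 342700125300 = 217043412690.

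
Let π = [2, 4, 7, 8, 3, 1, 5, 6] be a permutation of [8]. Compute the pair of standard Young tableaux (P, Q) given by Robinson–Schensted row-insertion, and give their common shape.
P = [1, 3, 5, 6] / [2, 7, 8] / [4];  Q = [1, 2, 3, 4] / [5, 7, 8] / [6];  common shape = (4, 3, 1)

Row-insert the values π_1, π_2, … into P one at a time, bumping the leftmost entry strictly greater than the inserted value down to the next row. The recording tableau Q records, in position (i, j), the step at which that cell was added to P.
  Insert 2 (step 1): P = [2];  Q = [1]
  Insert 4 (step 2): P = [2, 4];  Q = [1, 2]
  Insert 7 (step 3): P = [2, 4, 7];  Q = [1, 2, 3]
  Insert 8 (step 4): P = [2, 4, 7, 8];  Q = [1, 2, 3, 4]
  Insert 3 (step 5): P = [2, 3, 7, 8] / [4];  Q = [1, 2, 3, 4] / [5]
  Insert 1 (step 6): P = [1, 3, 7, 8] / [2] / [4];  Q = [1, 2, 3, 4] / [5] / [6]
  Insert 5 (step 7): P = [1, 3, 5, 8] / [2, 7] / [4];  Q = [1, 2, 3, 4] / [5, 7] / [6]
  Insert 6 (step 8): P = [1, 3, 5, 6] / [2, 7, 8] / [4];  Q = [1, 2, 3, 4] / [5, 7, 8] / [6]
Final shape: (4, 3, 1).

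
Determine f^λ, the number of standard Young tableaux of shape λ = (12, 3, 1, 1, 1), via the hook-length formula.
# SYT of shape (12, 3, 1, 1, 1) = 116025

Hook-length formula: f^λ = n! / Π hook(c), product over all cells c of the Young diagram. For λ = (12, 3, 1, 1, 1), n = 18 boxes. Hook lengths by row (left-to-right, top-to-bottom): [16, 12, 11, 9, 8, 7, 6, 5, 4, 3, 2, 1]; [6, 2, 1]; [3]; [2]; [1]. Product of hooks = 55180984320. So f^λ = 18! / 55180984320 = 6402373705728000 / 55180984320 = 116025.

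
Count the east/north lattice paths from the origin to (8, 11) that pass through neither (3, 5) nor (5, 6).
Number of paths = 33246

Inclusion–exclusion. Total paths: C(19, 8) = 75582. Through P₁: C(8, 3)·C(11, 5) = 25872. Through P₂: C(11, 5)·C(8, 3) = 25872. Since P₁ is strictly southwest of P₂, a monotone path through both must visit P₁ then P₂; paths through both = C(8, 3)·C(3, 2)·C(8, 3) = 9408. Avoid both = 75582 − 25872 − 25872 + 9408 = 33246.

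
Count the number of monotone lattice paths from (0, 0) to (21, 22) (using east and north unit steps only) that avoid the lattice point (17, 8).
Number of paths = 1048739862360

Total paths from (0, 0) to (21, 22): C(43, 21) = 1052049481860. Paths through (17, 8): (paths (0, 0) → (17, 8)) × (paths (17, 8) → (21, 22)) = C(25, 17) · C(18, 4) = 1081575 · 3060 = 3309619500. Avoidance count = 1052049481860 − 3309619500 = 1048739862360.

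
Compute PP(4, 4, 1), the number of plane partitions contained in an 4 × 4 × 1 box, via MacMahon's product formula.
PP(4, 4, 1) = 70

Evaluate the triple product over i = 1..4, j = 1..4, k = 1..1. The factors are (2/1) · (3/2) · (4/3) · (5/4) · (3/2) · (4/3) · (5/4) · (6/5) · … (16 factors total). The numerators and denominators telescope so the product is an integer; carrying out the multiplication exactly gives PP(4, 4, 1) = 70.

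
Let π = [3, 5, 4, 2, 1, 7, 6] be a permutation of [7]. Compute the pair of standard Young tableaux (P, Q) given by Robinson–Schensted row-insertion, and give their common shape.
P = [1, 4, 6] / [2, 7] / [3] / [5];  Q = [1, 2, 6] / [3, 7] / [4] / [5];  common shape = (3, 2, 1, 1)

Row-insert the values π_1, π_2, … into P one at a time, bumping the leftmost entry strictly greater than the inserted value down to the next row. The recording tableau Q records, in position (i, j), the step at which that cell was added to P.
  Insert 3 (step 1): P = [3];  Q = [1]
  Insert 5 (step 2): P = [3, 5];  Q = [1, 2]
  Insert 4 (step 3): P = [3, 4] / [5];  Q = [1, 2] / [3]
  Insert 2 (step 4): P = [2, 4] / [3] / [5];  Q = [1, 2] / [3] / [4]
  Insert 1 (step 5): P = [1, 4] / [2] / [3] / [5];  Q = [1, 2] / [3] / [4] / [5]
  Insert 7 (step 6): P = [1, 4, 7] / [2] / [3] / [5];  Q = [1, 2, 6] / [3] / [4] / [5]
  Insert 6 (step 7): P = [1, 4, 6] / [2, 7] / [3] / [5];  Q = [1, 2, 6] / [3, 7] / [4] / [5]
Final shape: (3, 2, 1, 1).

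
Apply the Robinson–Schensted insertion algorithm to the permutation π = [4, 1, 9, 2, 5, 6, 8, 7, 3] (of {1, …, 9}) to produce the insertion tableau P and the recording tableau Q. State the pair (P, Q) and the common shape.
P = [1, 2, 3, 6, 7] / [4, 5] / [8] / [9];  Q = [1, 3, 5, 6, 7] / [2, 4] / [8] / [9];  common shape = (5, 2, 1, 1)

Row-insert the values π_1, π_2, … into P one at a time, bumping the leftmost entry strictly greater than the inserted value down to the next row. The recording tableau Q records, in position (i, j), the step at which that cell was added to P.
  Insert 4 (step 1): P = [4];  Q = [1]
  Insert 1 (step 2): P = [1] / [4];  Q = [1] / [2]
  Insert 9 (step 3): P = [1, 9] / [4];  Q = [1, 3] / [2]
  Insert 2 (step 4): P = [1, 2] / [4, 9];  Q = [1, 3] / [2, 4]
  Insert 5 (step 5): P = [1, 2, 5] / [4, 9];  Q = [1, 3, 5] / [2, 4]
  Insert 6 (step 6): P = [1, 2, 5, 6] / [4, 9];  Q = [1, 3, 5, 6] / [2, 4]
  Insert 8 (step 7): P = [1, 2, 5, 6, 8] / [4, 9];  Q = [1, 3, 5, 6, 7] / [2, 4]
  Insert 7 (step 8): P = [1, 2, 5, 6, 7] / [4, 8] / [9];  Q = [1, 3, 5, 6, 7] / [2, 4] / [8]
  Insert 3 (step 9): P = [1, 2, 3, 6, 7] / [4, 5] / [8] / [9];  Q = [1, 3, 5, 6, 7] / [2, 4] / [8] / [9]
Final shape: (5, 2, 1, 1).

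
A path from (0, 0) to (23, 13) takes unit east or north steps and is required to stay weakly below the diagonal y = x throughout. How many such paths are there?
Number of paths = 1059111900

By the reflection principle (André's argument), the number of monotone paths to (23, 13) with n ≤ m that never go above y = x is C(36, 23) − C(36, 24) = 2310789600 − 1251677700 = 1059111900.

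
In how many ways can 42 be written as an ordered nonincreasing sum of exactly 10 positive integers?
p(42, 10 parts) = 5013

Partitions of n into exactly k parts are in bijection with partitions of n − k into at most k parts (subtract 1 from each part). So p(42, exactly 10) = p(32, parts ≤ 10). Computing via the recurrence p(m, j) = p(m, j−1) + p(m−j, j) gives 5013.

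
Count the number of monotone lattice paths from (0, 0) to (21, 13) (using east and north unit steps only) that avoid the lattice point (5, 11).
Number of paths = 927315456

Total paths from (0, 0) to (21, 13): C(34, 21) = 927983760. Paths through (5, 11): (paths (0, 0) → (5, 11)) × (paths (5, 11) → (21, 13)) = C(16, 5) · C(18, 16) = 4368 · 153 = 668304. Avoidance count = 927983760 − 668304 = 927315456.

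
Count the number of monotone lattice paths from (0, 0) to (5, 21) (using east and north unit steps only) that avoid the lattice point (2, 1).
Number of paths = 60467

Total paths from (0, 0) to (5, 21): C(26, 5) = 65780. Paths through (2, 1): (paths (0, 0) → (2, 1)) × (paths (2, 1) → (5, 21)) = C(3, 2) · C(23, 3) = 3 · 1771 = 5313. Avoidance count = 65780 − 5313 = 60467.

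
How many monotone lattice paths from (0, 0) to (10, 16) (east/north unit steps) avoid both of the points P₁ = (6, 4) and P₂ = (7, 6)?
Number of paths = 4618939

Inclusion–exclusion. Total paths: C(26, 10) = 5311735. Through P₁: C(10, 6)·C(16, 4) = 382200. Through P₂: C(13, 7)·C(13, 3) = 490776. Since P₁ is strictly southwest of P₂, a monotone path through both must visit P₁ then P₂; paths through both = C(10, 6)·C(3, 1)·C(13, 3) = 180180. Avoid both = 5311735 − 382200 − 490776 + 180180 = 4618939.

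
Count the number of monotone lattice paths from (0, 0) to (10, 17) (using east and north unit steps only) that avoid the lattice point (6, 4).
Number of paths = 7936485

Total paths from (0, 0) to (10, 17): C(27, 10) = 8436285. Paths through (6, 4): (paths (0, 0) → (6, 4)) × (paths (6, 4) → (10, 17)) = C(10, 6) · C(17, 4) = 210 · 2380 = 499800. Avoidance count = 8436285 − 499800 = 7936485.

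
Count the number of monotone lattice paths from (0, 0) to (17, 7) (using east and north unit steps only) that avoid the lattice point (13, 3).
Number of paths = 306904

Total paths from (0, 0) to (17, 7): C(24, 17) = 346104. Paths through (13, 3): (paths (0, 0) → (13, 3)) × (paths (13, 3) → (17, 7)) = C(16, 13) · C(8, 4) = 560 · 70 = 39200. Avoidance count = 346104 − 39200 = 306904.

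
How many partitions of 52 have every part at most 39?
p(52, parts ≤ 39) = 281317

Use the recurrence p(n, m) = p(n, m−1) + p(n−m, m): either the largest part is < m (count p(n, m−1)) or the largest part is exactly m (remove one copy of m, count p(n−m, m)). With p(0, ·) = 1 this gives p(52, parts ≤ 39) = 281317. (By conjugating Young diagrams, this also counts partitions of 52 into at most 39 parts.)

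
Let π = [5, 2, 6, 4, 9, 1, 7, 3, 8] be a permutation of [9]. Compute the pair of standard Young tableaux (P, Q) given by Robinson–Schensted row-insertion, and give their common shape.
P = [1, 3, 7, 8] / [2, 4, 9] / [5, 6];  Q = [1, 3, 5, 9] / [2, 4, 7] / [6, 8];  common shape = (4, 3, 2)

Row-insert the values π_1, π_2, … into P one at a time, bumping the leftmost entry strictly greater than the inserted value down to the next row. The recording tableau Q records, in position (i, j), the step at which that cell was added to P.
  Insert 5 (step 1): P = [5];  Q = [1]
  Insert 2 (step 2): P = [2] / [5];  Q = [1] / [2]
  Insert 6 (step 3): P = [2, 6] / [5];  Q = [1, 3] / [2]
  Insert 4 (step 4): P = [2, 4] / [5, 6];  Q = [1, 3] / [2, 4]
  Insert 9 (step 5): P = [2, 4, 9] / [5, 6];  Q = [1, 3, 5] / [2, 4]
  Insert 1 (step 6): P = [1, 4, 9] / [2, 6] / [5];  Q = [1, 3, 5] / [2, 4] / [6]
  Insert 7 (step 7): P = [1, 4, 7] / [2, 6, 9] / [5];  Q = [1, 3, 5] / [2, 4, 7] / [6]
  Insert 3 (step 8): P = [1, 3, 7] / [2, 4, 9] / [5, 6];  Q = [1, 3, 5] / [2, 4, 7] / [6, 8]
  Insert 8 (step 9): P = [1, 3, 7, 8] / [2, 4, 9] / [5, 6];  Q = [1, 3, 5, 9] / [2, 4, 7] / [6, 8]
Final shape: (4, 3, 2).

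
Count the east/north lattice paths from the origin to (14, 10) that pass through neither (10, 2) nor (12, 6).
Number of paths = 1664976

Inclusion–exclusion. Total paths: C(24, 14) = 1961256. Through P₁: C(12, 10)·C(12, 4) = 32670. Through P₂: C(18, 12)·C(6, 2) = 278460. Since P₁ is strictly southwest of P₂, a monotone path through both must visit P₁ then P₂; paths through both = C(12, 10)·C(6, 2)·C(6, 2) = 14850. Avoid both = 1961256 − 32670 − 278460 + 14850 = 1664976.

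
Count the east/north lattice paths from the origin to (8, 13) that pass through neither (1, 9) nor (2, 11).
Number of paths = 198846

Inclusion–exclusion. Total paths: C(21, 8) = 203490. Through P₁: C(10, 1)·C(11, 7) = 3300. Through P₂: C(13, 2)·C(8, 6) = 2184. Since P₁ is strictly southwest of P₂, a monotone path through both must visit P₁ then P₂; paths through both = C(10, 1)·C(3, 1)·C(8, 6) = 840. Avoid both = 203490 − 3300 − 2184 + 840 = 198846.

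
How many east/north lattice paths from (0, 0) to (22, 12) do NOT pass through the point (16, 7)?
Number of paths = 435091506

Total paths from (0, 0) to (22, 12): C(34, 22) = 548354040. Paths through (16, 7): (paths (0, 0) → (16, 7)) × (paths (16, 7) → (22, 12)) = C(23, 16) · C(11, 6) = 245157 · 462 = 113262534. Avoidance count = 548354040 − 113262534 = 435091506.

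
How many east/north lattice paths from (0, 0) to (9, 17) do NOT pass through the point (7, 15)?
Number of paths = 2101286

Total paths from (0, 0) to (9, 17): C(26, 9) = 3124550. Paths through (7, 15): (paths (0, 0) → (7, 15)) × (paths (7, 15) → (9, 17)) = C(22, 7) · C(4, 2) = 170544 · 6 = 1023264. Avoidance count = 3124550 − 1023264 = 2101286.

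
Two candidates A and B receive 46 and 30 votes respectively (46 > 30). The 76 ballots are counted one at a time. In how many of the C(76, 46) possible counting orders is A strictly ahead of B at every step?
Strict-lead orderings = 271958062826414948480

Total orderings of the 76 votes with 46 for A: C(76, 46) = 1291800798425471005280. By the Bertrand ballot formula (Cycle Lemma / reflection principle), the number of orderings in which A is strictly ahead of B throughout is (p − q)/(p + q) · C(p + q, p) = (46 − 30)/(46 + 30) · 1291800798425471005280 = 271958062826414948480.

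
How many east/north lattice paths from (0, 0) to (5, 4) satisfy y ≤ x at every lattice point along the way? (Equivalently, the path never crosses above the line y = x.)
Number of paths = 42

By the reflection principle (André's argument), the number of monotone paths to (5, 4) with n ≤ m that never go above y = x is C(9, 5) − C(9, 6) = 126 − 84 = 42.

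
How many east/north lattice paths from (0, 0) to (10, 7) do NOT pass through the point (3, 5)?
Number of paths = 17432

Total paths from (0, 0) to (10, 7): C(17, 10) = 19448. Paths through (3, 5): (paths (0, 0) → (3, 5)) × (paths (3, 5) → (10, 7)) = C(8, 3) · C(9, 7) = 56 · 36 = 2016. Avoidance count = 19448 − 2016 = 17432.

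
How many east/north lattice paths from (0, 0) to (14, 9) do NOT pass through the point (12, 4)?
Number of paths = 778970

Total paths from (0, 0) to (14, 9): C(23, 14) = 817190. Paths through (12, 4): (paths (0, 0) → (12, 4)) × (paths (12, 4) → (14, 9)) = C(16, 12) · C(7, 2) = 1820 · 21 = 38220. Avoidance count = 817190 − 38220 = 778970.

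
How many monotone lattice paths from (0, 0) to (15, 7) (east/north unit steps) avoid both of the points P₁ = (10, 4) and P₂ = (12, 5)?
Number of paths = 82638

Inclusion–exclusion. Total paths: C(22, 15) = 170544. Through P₁: C(14, 10)·C(8, 5) = 56056. Through P₂: C(17, 12)·C(5, 3) = 61880. Since P₁ is strictly southwest of P₂, a monotone path through both must visit P₁ then P₂; paths through both = C(14, 10)·C(3, 2)·C(5, 3) = 30030. Avoid both = 170544 − 56056 − 61880 + 30030 = 82638.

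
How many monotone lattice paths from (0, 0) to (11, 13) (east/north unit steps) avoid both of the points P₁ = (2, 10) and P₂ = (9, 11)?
Number of paths = 1477032

Inclusion–exclusion. Total paths: C(24, 11) = 2496144. Through P₁: C(12, 2)·C(12, 9) = 14520. Through P₂: C(20, 9)·C(4, 2) = 1007760. Since P₁ is strictly southwest of P₂, a monotone path through both must visit P₁ then P₂; paths through both = C(12, 2)·C(8, 7)·C(4, 2) = 3168. Avoid both = 2496144 − 14520 − 1007760 + 3168 = 1477032.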